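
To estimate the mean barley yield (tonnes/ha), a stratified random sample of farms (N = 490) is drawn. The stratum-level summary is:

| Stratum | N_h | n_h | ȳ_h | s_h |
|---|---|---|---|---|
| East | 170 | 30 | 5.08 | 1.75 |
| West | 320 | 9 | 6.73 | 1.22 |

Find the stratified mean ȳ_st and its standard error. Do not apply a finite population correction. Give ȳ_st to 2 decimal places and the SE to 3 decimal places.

ȳ_st = Σ W_h ȳ_h = (170·5.08 + 320·6.73)/490 = 6.15755
V̂(ȳ_st) = Σ W_h² s_h²/n_h, with W_h = N_h/N and N = 490:
  stratum East: (170/490)²·1.75²/30 = 0.0122874
  stratum West: (320/490)²·1.22²/9 = 0.0705318
V̂(ȳ_st) = 0.0828192
SE(ȳ_st) = √0.0828192 = 0.287783

ȳ_st ≈ 6.16, SE ≈ 0.288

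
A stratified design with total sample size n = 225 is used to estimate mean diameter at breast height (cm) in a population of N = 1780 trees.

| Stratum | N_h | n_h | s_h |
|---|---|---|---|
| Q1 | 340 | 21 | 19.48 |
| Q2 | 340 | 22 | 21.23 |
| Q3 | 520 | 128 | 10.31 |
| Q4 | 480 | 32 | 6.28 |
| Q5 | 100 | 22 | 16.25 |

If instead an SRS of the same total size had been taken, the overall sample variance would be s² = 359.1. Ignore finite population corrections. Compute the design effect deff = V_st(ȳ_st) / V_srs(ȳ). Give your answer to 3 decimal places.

V̂(ȳ_st) = Σ W_h² s_h²/n_h, with W_h = N_h/N and N = 1780:
  stratum Q1: (340/1780)²·19.48²/21 = 0.65929
  stratum Q2: (340/1780)²·21.23²/22 = 0.747472
  stratum Q3: (520/1780)²·10.31²/128 = 0.0708719
  stratum Q4: (480/1780)²·6.28²/32 = 0.0896214
  stratum Q5: (100/1780)²·16.25²/22 = 0.037883
V_st = 1.60514
V_srs = s²/n = 359.1/225 = 1.596
deff = V_st / V_srs = 1.60514/1.596 = 1.0057

deff ≈ 1.006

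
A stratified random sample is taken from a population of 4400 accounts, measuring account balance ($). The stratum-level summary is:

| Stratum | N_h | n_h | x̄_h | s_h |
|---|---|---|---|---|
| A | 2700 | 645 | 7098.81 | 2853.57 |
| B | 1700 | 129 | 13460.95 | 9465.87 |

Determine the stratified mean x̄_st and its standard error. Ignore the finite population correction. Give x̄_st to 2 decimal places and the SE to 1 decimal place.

x̄_st ≈ 9556.91, SE ≈ 329.3

x̄_st = Σ W_h x̄_h = (2700·7098.81 + 1700·13460.95)/4400 = 9556.90955
V̂(x̄_st) = Σ W_h² s_h²/n_h, with W_h = N_h/N and N = 4400:
  stratum A: (2700/4400)²·2853.57²/645 = 4753.78
  stratum B: (1700/4400)²·9465.87²/129 = 103687
V̂(x̄_st) = 108441
SE(x̄_st) = √108441 = 329.303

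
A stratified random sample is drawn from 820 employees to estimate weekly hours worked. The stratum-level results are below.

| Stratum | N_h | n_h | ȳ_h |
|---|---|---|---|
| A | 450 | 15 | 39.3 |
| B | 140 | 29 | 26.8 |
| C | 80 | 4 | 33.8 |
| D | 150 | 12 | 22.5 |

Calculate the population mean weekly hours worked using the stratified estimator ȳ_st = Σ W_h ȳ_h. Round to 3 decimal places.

ȳ_st ≈ 33.556

N = Σ N_h = 820. Stratum weights W_h = N_h/N.
ȳ_st = (450·39.3 + 140·26.8 + 80·33.8 + 150·22.5) / 820 = 33.55610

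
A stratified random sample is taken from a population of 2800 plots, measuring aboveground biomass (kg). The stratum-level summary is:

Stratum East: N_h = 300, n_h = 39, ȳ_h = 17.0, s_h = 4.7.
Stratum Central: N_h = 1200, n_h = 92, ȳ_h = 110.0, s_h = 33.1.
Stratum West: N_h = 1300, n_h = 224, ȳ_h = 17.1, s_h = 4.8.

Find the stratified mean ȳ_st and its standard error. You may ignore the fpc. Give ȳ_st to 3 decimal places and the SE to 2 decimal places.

ȳ_st ≈ 56.904, SE ≈ 1.49

ȳ_st = Σ W_h ȳ_h = (300·17.0 + 1200·110.0 + 1300·17.1)/2800 = 56.90357
V̂(ȳ_st) = Σ W_h² s_h²/n_h, with W_h = N_h/N and N = 2800:
  stratum East: (300/2800)²·4.7²/39 = 0.00650216
  stratum Central: (1200/2800)²·33.1²/92 = 2.18733
  stratum West: (1300/2800)²·4.8²/224 = 0.022172
V̂(ȳ_st) = 2.21601
SE(ȳ_st) = √2.21601 = 1.48863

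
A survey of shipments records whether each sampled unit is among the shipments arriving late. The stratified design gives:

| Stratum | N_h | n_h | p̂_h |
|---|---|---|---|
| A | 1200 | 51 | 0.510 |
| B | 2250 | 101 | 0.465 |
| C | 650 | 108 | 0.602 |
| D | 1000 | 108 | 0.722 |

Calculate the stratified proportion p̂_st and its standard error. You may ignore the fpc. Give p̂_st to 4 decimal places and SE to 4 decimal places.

N = 5100; stratum weights W_h = N_h/N.
p̂_st = Σ W_h p̂_h = (1200·0.510 + 2250·0.465 + 650·0.602 + 1000·0.722)/5100 = 0.54344
V̂(p̂_st) = Σ W_h² p̂_h(1−p̂_h)/(n_h−1):
  stratum A: (1200/5100)²·0.510·0.490/50 = 0.000276706
  stratum B: (2250/5100)²·0.465·0.535/100 = 0.000484207
  stratum C: (650/5100)²·0.602·0.398/107 = 3.63733e-05
  stratum D: (1000/5100)²·0.722·0.278/107 = 7.21204e-05
V̂(p̂_st) = 0.000869407; SE = √V̂ = 0.0294857

p̂_st ≈ 0.5434, SE ≈ 0.0295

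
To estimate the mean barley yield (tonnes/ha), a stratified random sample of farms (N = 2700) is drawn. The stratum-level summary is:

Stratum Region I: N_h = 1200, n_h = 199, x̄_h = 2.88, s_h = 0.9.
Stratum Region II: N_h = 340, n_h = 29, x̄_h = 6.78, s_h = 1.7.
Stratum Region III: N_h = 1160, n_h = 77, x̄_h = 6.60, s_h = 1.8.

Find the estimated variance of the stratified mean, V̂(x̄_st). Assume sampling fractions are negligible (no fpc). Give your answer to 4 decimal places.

V̂(x̄_st) ≈ 0.0102

V̂(x̄_st) = Σ W_h² s_h²/n_h, with W_h = N_h/N and N = 2700:
  stratum Region I: (1200/2700)²·0.9²/199 = 0.00080402
  stratum Region II: (340/2700)²·1.7²/29 = 0.00158027
  stratum Region III: (1160/2700)²·1.8²/77 = 0.00776681
V̂(x̄_st) = 0.0101511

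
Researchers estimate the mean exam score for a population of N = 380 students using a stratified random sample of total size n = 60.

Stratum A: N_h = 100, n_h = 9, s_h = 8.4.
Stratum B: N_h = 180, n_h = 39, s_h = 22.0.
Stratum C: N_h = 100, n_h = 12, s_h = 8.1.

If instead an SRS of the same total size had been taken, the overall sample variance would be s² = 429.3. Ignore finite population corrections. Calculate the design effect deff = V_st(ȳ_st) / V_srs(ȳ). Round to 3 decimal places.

deff ≈ 0.518

V̂(ȳ_st) = Σ W_h² s_h²/n_h, with W_h = N_h/N and N = 380:
  stratum A: (100/380)²·8.4²/9 = 0.542936
  stratum B: (180/380)²·22.0²/39 = 2.78457
  stratum C: (100/380)²·8.1²/12 = 0.378636
V_st = 3.70614
V_srs = s²/n = 429.3/60 = 7.155
deff = V_st / V_srs = 3.70614/7.155 = 0.5180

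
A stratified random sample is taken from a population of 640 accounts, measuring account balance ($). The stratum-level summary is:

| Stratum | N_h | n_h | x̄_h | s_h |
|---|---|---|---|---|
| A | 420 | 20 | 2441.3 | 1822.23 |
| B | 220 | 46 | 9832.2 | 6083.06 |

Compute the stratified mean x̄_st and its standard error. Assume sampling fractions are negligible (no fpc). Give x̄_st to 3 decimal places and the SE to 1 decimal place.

x̄_st = Σ W_h x̄_h = (420·2441.3 + 220·9832.2)/640 = 4981.92188
V̂(x̄_st) = Σ W_h² s_h²/n_h, with W_h = N_h/N and N = 640:
  stratum A: (420/640)²·1822.23²/20 = 71501.5
  stratum B: (220/640)²·6083.06²/46 = 95054.3
V̂(x̄_st) = 166556
SE(x̄_st) = √166556 = 408.112

x̄_st ≈ 4981.922, SE ≈ 408.1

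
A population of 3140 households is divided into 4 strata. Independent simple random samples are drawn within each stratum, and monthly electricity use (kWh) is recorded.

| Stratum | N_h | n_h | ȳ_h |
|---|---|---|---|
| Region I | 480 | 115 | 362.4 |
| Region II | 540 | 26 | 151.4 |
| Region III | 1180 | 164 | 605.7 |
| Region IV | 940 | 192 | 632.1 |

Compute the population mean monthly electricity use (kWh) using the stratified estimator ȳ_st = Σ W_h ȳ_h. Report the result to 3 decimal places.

N = Σ N_h = 3140. Stratum weights W_h = N_h/N.
ȳ_st = (480·362.4 + 540·151.4 + 1180·605.7 + 940·632.1) / 3140 = 498.28280

ȳ_st ≈ 498.283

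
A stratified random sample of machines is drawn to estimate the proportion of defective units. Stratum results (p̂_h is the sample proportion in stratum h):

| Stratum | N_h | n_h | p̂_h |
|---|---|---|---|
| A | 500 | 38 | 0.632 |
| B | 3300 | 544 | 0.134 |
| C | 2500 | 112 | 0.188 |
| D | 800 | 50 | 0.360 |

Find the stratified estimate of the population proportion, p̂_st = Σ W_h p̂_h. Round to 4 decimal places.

p̂_st ≈ 0.2135

N = 7100; stratum weights W_h = N_h/N.
p̂_st = Σ W_h p̂_h = (500·0.632 + 3300·0.134 + 2500·0.188 + 800·0.360)/7100 = 0.21355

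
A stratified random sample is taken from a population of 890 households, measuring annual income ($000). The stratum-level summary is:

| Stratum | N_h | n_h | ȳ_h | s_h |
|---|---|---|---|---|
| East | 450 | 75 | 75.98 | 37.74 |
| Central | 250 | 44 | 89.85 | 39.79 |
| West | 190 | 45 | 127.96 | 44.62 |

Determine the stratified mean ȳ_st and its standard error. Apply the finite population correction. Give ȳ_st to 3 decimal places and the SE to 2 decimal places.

ȳ_st ≈ 90.973, SE ≈ 2.81

ȳ_st = Σ W_h ȳ_h = (450·75.98 + 250·89.85 + 190·127.96)/890 = 90.97292
V̂(ȳ_st) = Σ W_h² (1 − n_h/N_h) s_h²/n_h, with W_h = N_h/N and N = 890:
  stratum East: (450/890)²·(1 − 75/450)·37.74²/75 = 4.04582
  stratum Central: (250/890)²·(1 − 44/250)·39.79²/44 = 2.3395
  stratum West: (190/890)²·(1 − 45/190)·44.62²/45 = 1.53882
V̂(ȳ_st) = 7.92414
SE(ȳ_st) = √7.92414 = 2.81498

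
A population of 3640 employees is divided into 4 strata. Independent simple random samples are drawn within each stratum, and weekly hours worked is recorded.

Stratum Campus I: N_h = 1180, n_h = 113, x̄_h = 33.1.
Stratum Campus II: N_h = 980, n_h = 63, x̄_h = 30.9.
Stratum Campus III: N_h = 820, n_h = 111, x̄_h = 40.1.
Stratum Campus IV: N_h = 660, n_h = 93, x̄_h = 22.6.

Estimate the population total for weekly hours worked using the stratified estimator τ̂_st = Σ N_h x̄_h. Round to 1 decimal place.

τ̂_st = Σ N_h x̄_h = 1180·33.1 + 980·30.9 + 820·40.1 + 660·22.6 = 117138.0

τ̂_st ≈ 117138.0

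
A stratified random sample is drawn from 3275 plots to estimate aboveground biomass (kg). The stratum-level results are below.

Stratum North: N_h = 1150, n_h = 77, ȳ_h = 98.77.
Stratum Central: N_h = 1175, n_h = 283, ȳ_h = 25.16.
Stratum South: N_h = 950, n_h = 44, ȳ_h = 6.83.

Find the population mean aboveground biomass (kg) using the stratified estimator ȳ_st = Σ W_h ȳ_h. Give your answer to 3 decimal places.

ȳ_st ≈ 45.691

N = Σ N_h = 3275. Stratum weights W_h = N_h/N.
ȳ_st = (1150·98.77 + 1175·25.16 + 950·6.83) / 3275 = 45.69069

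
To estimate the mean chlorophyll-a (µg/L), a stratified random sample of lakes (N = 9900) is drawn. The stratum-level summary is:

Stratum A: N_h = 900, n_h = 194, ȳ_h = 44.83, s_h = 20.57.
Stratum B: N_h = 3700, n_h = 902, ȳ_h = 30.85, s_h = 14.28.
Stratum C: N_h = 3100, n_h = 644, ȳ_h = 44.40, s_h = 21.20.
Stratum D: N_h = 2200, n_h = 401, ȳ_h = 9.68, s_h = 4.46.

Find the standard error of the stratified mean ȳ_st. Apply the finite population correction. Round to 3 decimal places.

SE(ȳ_st) ≈ 0.307

V̂(ȳ_st) = Σ W_h² (1 − n_h/N_h) s_h²/n_h, with W_h = N_h/N and N = 9900:
  stratum A: (900/9900)²·(1 − 194/900)·20.57²/194 = 0.0141398
  stratum B: (3700/9900)²·(1 − 902/3700)·14.28²/902 = 0.0238797
  stratum C: (3100/9900)²·(1 − 644/3100)·21.20²/644 = 0.0542133
  stratum D: (2200/9900)²·(1 − 401/2200)·4.46²/401 = 0.00200313
V̂(ȳ_st) = 0.0942359
SE(ȳ_st) = √0.0942359 = 0.306979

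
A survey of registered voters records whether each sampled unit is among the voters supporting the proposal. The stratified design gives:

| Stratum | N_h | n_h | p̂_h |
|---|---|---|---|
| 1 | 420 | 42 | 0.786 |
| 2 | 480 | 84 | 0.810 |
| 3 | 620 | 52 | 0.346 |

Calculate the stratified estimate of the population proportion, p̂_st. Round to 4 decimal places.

p̂_st ≈ 0.6141

N = 1520; stratum weights W_h = N_h/N.
p̂_st = Σ W_h p̂_h = (420·0.786 + 480·0.810 + 620·0.346)/1520 = 0.61411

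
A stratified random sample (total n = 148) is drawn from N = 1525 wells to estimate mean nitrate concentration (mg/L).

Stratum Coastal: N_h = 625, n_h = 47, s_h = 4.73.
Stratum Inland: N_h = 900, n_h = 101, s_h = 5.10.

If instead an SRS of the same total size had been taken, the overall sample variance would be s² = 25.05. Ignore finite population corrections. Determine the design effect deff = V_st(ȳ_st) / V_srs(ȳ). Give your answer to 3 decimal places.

deff ≈ 1.002

V̂(ȳ_st) = Σ W_h² s_h²/n_h, with W_h = N_h/N and N = 1525:
  stratum Coastal: (625/1525)²·4.73²/47 = 0.0799548
  stratum Inland: (900/1525)²·5.10²/101 = 0.0896942
V_st = 0.169649
V_srs = s²/n = 25.05/148 = 0.169257
deff = V_st / V_srs = 0.169649/0.169257 = 1.0023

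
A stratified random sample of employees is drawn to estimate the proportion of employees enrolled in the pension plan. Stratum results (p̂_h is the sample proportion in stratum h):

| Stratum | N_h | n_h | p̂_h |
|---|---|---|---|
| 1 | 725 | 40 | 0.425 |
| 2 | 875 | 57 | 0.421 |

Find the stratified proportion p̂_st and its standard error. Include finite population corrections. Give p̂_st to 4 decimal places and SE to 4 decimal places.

N = 1600; stratum weights W_h = N_h/N.
p̂_st = Σ W_h p̂_h = (725·0.425 + 875·0.421)/1600 = 0.42281
V̂(p̂_st) = Σ W_h² (1 − n_h/N_h) p̂_h(1−p̂_h)/(n_h−1):
  stratum 1: (725/1600)²·(1 − 40/725)·0.425·0.575/39 = 0.00121557
  stratum 2: (875/1600)²·(1 − 57/875)·0.421·0.579/56 = 0.00121701
V̂(p̂_st) = 0.00243258; SE = √V̂ = 0.0493212

p̂_st ≈ 0.4228, SE ≈ 0.0493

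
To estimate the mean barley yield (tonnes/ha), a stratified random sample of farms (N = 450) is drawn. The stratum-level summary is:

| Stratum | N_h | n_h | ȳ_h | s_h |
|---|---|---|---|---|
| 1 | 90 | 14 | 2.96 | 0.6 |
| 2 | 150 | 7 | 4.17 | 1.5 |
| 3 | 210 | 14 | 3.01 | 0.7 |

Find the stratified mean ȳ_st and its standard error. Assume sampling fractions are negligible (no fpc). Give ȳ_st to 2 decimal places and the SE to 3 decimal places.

ȳ_st ≈ 3.39, SE ≈ 0.211

ȳ_st = Σ W_h ȳ_h = (90·2.96 + 150·4.17 + 210·3.01)/450 = 3.38667
V̂(ȳ_st) = Σ W_h² s_h²/n_h, with W_h = N_h/N and N = 450:
  stratum 1: (90/450)²·0.6²/14 = 0.00102857
  stratum 2: (150/450)²·1.5²/7 = 0.0357143
  stratum 3: (210/450)²·0.7²/14 = 0.00762222
V̂(ȳ_st) = 0.0443651
SE(ȳ_st) = √0.0443651 = 0.21063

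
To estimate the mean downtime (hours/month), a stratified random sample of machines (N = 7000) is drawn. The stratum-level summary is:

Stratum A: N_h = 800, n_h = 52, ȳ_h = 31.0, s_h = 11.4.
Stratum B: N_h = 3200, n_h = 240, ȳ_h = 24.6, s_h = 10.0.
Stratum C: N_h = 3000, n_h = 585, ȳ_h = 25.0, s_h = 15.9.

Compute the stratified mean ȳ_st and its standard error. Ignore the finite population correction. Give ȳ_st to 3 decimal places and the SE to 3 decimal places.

ȳ_st ≈ 25.503, SE ≈ 0.446

ȳ_st = Σ W_h ȳ_h = (800·31.0 + 3200·24.6 + 3000·25.0)/7000 = 25.50286
V̂(ȳ_st) = Σ W_h² s_h²/n_h, with W_h = N_h/N and N = 7000:
  stratum A: (800/7000)²·11.4²/52 = 0.032643
  stratum B: (3200/7000)²·10.0²/240 = 0.0870748
  stratum C: (3000/7000)²·15.9²/585 = 0.0793752
V̂(ȳ_st) = 0.199093
SE(ȳ_st) = √0.199093 = 0.446198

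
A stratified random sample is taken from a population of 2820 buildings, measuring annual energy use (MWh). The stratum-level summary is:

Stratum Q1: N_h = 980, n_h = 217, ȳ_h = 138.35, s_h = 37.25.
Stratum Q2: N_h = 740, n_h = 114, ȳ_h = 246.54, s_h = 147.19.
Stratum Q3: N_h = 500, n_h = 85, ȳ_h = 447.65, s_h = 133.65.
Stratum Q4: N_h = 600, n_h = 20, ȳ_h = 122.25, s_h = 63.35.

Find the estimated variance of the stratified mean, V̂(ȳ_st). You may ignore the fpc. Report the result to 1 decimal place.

V̂(ȳ_st) = Σ W_h² s_h²/n_h, with W_h = N_h/N and N = 2820:
  stratum Q1: (980/2820)²·37.25²/217 = 0.77223
  stratum Q2: (740/2820)²·147.19²/114 = 13.0863
  stratum Q3: (500/2820)²·133.65²/85 = 6.60634
  stratum Q4: (600/2820)²·63.35²/20 = 9.0838
V̂(ȳ_st) = 29.5487

V̂(ȳ_st) ≈ 29.5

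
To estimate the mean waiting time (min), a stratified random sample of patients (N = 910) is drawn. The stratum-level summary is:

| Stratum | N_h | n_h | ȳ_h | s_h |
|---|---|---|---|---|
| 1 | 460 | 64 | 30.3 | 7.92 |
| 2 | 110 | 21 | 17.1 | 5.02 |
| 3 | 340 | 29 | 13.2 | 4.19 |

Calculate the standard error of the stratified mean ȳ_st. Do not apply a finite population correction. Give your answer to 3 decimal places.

SE(ȳ_st) ≈ 0.594

V̂(ȳ_st) = Σ W_h² s_h²/n_h, with W_h = N_h/N and N = 910:
  stratum 1: (460/910)²·7.92²/64 = 0.25044
  stratum 2: (110/910)²·5.02²/21 = 0.0175344
  stratum 3: (340/910)²·4.19²/29 = 0.0845094
V̂(ȳ_st) = 0.352484
SE(ȳ_st) = √0.352484 = 0.593703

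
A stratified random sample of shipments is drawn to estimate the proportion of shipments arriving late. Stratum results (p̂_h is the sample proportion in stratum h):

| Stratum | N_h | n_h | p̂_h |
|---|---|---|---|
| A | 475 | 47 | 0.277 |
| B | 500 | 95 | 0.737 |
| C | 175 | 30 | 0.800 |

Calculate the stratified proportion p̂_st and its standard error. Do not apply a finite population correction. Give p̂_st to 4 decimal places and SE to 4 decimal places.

N = 1150; stratum weights W_h = N_h/N.
p̂_st = Σ W_h p̂_h = (475·0.277 + 500·0.737 + 175·0.800)/1150 = 0.55659
V̂(p̂_st) = Σ W_h² p̂_h(1−p̂_h)/(n_h−1):
  stratum A: (475/1150)²·0.277·0.723/46 = 0.000742766
  stratum B: (500/1150)²·0.737·0.263/94 = 0.000389798
  stratum C: (175/1150)²·0.800·0.200/29 = 0.000127762
V̂(p̂_st) = 0.00126033; SE = √V̂ = 0.0355011

p̂_st ≈ 0.5566, SE ≈ 0.0355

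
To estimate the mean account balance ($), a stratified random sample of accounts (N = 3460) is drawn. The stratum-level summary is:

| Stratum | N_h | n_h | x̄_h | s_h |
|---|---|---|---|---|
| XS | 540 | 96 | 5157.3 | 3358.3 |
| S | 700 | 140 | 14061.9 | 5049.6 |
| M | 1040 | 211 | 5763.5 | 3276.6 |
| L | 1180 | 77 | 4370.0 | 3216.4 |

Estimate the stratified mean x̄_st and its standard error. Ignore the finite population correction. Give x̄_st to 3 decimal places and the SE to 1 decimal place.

x̄_st ≈ 6872.518, SE ≈ 174.8

x̄_st = Σ W_h x̄_h = (540·5157.3 + 700·14061.9 + 1040·5763.5 + 1180·4370.0)/3460 = 6872.51792
V̂(x̄_st) = Σ W_h² s_h²/n_h, with W_h = N_h/N and N = 3460:
  stratum XS: (540/3460)²·3358.3²/96 = 2861.56
  stratum S: (700/3460)²·5049.6²/140 = 7454.69
  stratum M: (1040/3460)²·3276.6²/211 = 4597.05
  stratum L: (1180/3460)²·3216.4²/77 = 15626.5
V̂(x̄_st) = 30539.8
SE(x̄_st) = √30539.8 = 174.756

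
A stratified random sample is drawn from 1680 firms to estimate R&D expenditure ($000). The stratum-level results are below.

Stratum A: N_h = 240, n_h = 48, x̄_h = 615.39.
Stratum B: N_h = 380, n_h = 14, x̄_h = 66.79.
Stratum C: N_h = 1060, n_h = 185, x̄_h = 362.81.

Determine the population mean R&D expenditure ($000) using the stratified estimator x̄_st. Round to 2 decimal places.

N = Σ N_h = 1680. Stratum weights W_h = N_h/N.
x̄_st = (240·615.39 + 380·66.79 + 1060·362.81) / 1680 = 331.9360

x̄_st ≈ 331.94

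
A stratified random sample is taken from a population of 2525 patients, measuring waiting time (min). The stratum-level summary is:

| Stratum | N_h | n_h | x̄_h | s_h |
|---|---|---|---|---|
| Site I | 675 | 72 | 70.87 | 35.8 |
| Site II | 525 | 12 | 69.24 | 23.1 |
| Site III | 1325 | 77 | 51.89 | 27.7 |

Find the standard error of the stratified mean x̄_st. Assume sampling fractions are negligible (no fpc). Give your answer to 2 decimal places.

V̂(x̄_st) = Σ W_h² s_h²/n_h, with W_h = N_h/N and N = 2525:
  stratum Site I: (675/2525)²·35.8²/72 = 1.27209
  stratum Site II: (525/2525)²·23.1²/12 = 1.92238
  stratum Site III: (1325/2525)²·27.7²/77 = 2.74396
V̂(x̄_st) = 5.93843
SE(x̄_st) = √5.93843 = 2.43689

SE(x̄_st) ≈ 2.44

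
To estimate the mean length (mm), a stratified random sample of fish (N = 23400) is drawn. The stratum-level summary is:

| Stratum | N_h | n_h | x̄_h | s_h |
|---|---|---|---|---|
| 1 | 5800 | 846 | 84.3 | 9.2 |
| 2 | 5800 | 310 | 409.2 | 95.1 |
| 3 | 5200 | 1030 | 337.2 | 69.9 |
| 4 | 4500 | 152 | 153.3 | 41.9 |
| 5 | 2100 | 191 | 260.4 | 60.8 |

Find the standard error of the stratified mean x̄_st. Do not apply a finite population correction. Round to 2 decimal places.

V̂(x̄_st) = Σ W_h² s_h²/n_h, with W_h = N_h/N and N = 23400:
  stratum 1: (5800/23400)²·9.2²/846 = 0.00614652
  stratum 2: (5800/23400)²·95.1²/310 = 1.79235
  stratum 3: (5200/23400)²·69.9²/1030 = 0.234257
  stratum 4: (4500/23400)²·41.9²/152 = 0.427147
  stratum 5: (2100/23400)²·60.8²/191 = 0.155877
V̂(x̄_st) = 2.61578
SE(x̄_st) = √2.61578 = 1.61734

SE(x̄_st) ≈ 1.62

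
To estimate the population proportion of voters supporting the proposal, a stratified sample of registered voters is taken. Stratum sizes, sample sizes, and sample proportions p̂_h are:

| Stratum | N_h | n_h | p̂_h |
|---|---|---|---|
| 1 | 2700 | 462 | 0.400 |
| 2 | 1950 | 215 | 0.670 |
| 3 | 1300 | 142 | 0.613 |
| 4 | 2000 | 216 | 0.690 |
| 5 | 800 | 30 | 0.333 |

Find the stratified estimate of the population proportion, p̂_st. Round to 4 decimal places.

p̂_st ≈ 0.5520

N = 8750; stratum weights W_h = N_h/N.
p̂_st = Σ W_h p̂_h = (2700·0.400 + 1950·0.670 + 1300·0.613 + 2000·0.690 + 800·0.333)/8750 = 0.55198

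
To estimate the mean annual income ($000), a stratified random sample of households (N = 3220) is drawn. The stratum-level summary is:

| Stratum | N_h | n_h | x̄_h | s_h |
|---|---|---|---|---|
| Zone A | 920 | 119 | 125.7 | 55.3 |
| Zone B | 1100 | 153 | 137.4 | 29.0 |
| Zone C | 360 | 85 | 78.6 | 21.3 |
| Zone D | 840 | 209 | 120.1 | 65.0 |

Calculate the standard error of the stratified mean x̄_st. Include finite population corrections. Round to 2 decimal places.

V̂(x̄_st) = Σ W_h² (1 − n_h/N_h) s_h²/n_h, with W_h = N_h/N and N = 3220:
  stratum Zone A: (920/3220)²·(1 − 119/920)·55.3²/119 = 1.82647
  stratum Zone B: (1100/3220)²·(1 − 153/1100)·29.0²/153 = 0.55225
  stratum Zone C: (360/3220)²·(1 − 85/360)·21.3²/85 = 0.050964
  stratum Zone D: (840/3220)²·(1 − 209/840)·65.0²/209 = 1.03342
V̂(x̄_st) = 3.4631
SE(x̄_st) = √3.4631 = 1.86094

SE(x̄_st) ≈ 1.86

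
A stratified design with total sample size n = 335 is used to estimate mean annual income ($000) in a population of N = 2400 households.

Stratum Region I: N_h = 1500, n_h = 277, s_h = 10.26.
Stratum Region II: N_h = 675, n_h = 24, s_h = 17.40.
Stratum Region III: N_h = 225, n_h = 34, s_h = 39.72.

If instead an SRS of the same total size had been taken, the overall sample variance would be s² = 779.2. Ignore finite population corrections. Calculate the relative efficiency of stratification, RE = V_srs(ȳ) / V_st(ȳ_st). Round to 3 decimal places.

RE ≈ 1.497

V̂(ȳ_st) = Σ W_h² s_h²/n_h, with W_h = N_h/N and N = 2400:
  stratum Region I: (1500/2400)²·10.26²/277 = 0.148448
  stratum Region II: (675/2400)²·17.40²/24 = 0.997866
  stratum Region III: (225/2400)²·39.72²/34 = 0.407833
V_st = 1.55415
V_srs = s²/n = 779.2/335 = 2.32597
Relative efficiency = V_srs / V_st = 2.32597/1.55415 = 1.4966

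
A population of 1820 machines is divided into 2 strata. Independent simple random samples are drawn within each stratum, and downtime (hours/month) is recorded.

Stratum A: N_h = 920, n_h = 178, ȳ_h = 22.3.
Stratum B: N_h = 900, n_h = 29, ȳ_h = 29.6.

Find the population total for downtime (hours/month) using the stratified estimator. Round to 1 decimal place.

τ̂_st = Σ N_h ȳ_h = 920·22.3 + 900·29.6 = 47156.0

τ̂_st ≈ 47156.0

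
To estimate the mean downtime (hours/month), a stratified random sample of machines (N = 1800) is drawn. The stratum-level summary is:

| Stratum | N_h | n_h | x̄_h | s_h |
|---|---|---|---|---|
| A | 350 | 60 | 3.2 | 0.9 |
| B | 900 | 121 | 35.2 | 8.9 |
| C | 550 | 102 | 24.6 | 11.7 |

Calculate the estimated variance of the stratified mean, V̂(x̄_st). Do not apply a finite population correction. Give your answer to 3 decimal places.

V̂(x̄_st) = Σ W_h² s_h²/n_h, with W_h = N_h/N and N = 1800:
  stratum A: (350/1800)²·0.9²/60 = 0.000510417
  stratum B: (900/1800)²·8.9²/121 = 0.163657
  stratum C: (550/1800)²·11.7²/102 = 0.1253
V̂(x̄_st) = 0.289468

V̂(x̄_st) ≈ 0.289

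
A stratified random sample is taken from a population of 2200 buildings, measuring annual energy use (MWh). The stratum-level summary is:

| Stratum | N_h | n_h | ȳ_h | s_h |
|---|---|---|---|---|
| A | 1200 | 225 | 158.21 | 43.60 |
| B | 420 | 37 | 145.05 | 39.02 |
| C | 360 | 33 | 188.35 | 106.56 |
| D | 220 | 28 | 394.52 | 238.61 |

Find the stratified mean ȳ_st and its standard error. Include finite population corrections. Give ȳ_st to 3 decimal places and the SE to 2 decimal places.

ȳ_st = Σ W_h ȳ_h = (1200·158.21 + 420·145.05 + 360·188.35 + 220·394.52)/2200 = 184.26064
V̂(ȳ_st) = Σ W_h² (1 − n_h/N_h) s_h²/n_h, with W_h = N_h/N and N = 2200:
  stratum A: (1200/2200)²·(1 − 225/1200)·43.60²/225 = 2.04235
  stratum B: (420/2200)²·(1 − 37/420)·39.02²/37 = 1.36765
  stratum C: (360/2200)²·(1 − 33/360)·106.56²/33 = 8.36911
  stratum D: (220/2200)²·(1 − 28/220)·238.61²/28 = 17.7459
V̂(ȳ_st) = 29.525
SE(ȳ_st) = √29.525 = 5.43369

ȳ_st ≈ 184.261, SE ≈ 5.43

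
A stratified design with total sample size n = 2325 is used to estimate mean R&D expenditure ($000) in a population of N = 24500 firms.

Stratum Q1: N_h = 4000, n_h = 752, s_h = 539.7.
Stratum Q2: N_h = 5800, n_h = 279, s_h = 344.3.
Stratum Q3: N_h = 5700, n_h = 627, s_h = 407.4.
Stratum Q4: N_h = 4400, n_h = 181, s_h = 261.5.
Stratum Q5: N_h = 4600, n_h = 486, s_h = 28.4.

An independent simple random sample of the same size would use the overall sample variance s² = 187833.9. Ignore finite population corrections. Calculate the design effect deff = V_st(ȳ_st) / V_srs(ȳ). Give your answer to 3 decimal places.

V̂(ȳ_st) = Σ W_h² s_h²/n_h, with W_h = N_h/N and N = 24500:
  stratum Q1: (4000/24500)²·539.7²/752 = 10.3246
  stratum Q2: (5800/24500)²·344.3²/279 = 23.8119
  stratum Q3: (5700/24500)²·407.4²/627 = 14.3282
  stratum Q4: (4400/24500)²·261.5²/181 = 12.1853
  stratum Q5: (4600/24500)²·28.4²/486 = 0.0585038
V_st = 60.7086
V_srs = s²/n = 187833.9/2325 = 80.7888
deff = V_st / V_srs = 60.7086/80.7888 = 0.7514

deff ≈ 0.751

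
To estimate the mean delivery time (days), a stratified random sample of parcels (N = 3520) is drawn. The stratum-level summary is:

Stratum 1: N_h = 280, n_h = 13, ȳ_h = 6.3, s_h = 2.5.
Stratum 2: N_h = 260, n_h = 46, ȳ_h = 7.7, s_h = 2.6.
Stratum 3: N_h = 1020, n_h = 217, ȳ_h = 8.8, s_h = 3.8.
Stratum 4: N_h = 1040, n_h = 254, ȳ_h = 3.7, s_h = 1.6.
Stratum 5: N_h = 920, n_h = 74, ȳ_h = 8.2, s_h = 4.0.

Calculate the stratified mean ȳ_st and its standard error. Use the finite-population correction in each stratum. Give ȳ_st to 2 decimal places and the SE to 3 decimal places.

ȳ_st ≈ 6.86, SE ≈ 0.149

ȳ_st = Σ W_h ȳ_h = (280·6.3 + 260·7.7 + 1020·8.8 + 1040·3.7 + 920·8.2)/3520 = 6.85625
V̂(ȳ_st) = Σ W_h² (1 − n_h/N_h) s_h²/n_h, with W_h = N_h/N and N = 3520:
  stratum 1: (280/3520)²·(1 − 13/280)·2.5²/13 = 0.00290082
  stratum 2: (260/3520)²·(1 − 46/260)·2.6²/46 = 0.000659919
  stratum 3: (1020/3520)²·(1 − 217/1020)·3.8²/217 = 0.00439884
  stratum 4: (1040/3520)²·(1 − 254/1040)·1.6²/254 = 0.000664931
  stratum 5: (920/3520)²·(1 − 74/920)·4.0²/74 = 0.0135819
V̂(ȳ_st) = 0.0222064
SE(ȳ_st) = √0.0222064 = 0.149018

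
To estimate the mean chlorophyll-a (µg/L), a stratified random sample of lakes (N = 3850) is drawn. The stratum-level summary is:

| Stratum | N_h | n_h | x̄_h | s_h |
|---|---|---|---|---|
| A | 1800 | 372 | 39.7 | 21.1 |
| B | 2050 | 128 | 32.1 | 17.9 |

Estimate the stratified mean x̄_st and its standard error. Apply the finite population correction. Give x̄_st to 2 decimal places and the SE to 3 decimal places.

x̄_st = Σ W_h x̄_h = (1800·39.7 + 2050·32.1)/3850 = 35.65325
V̂(x̄_st) = Σ W_h² (1 − n_h/N_h) s_h²/n_h, with W_h = N_h/N and N = 3850:
  stratum A: (1800/3850)²·(1 − 372/1800)·21.1²/372 = 0.20754
  stratum B: (2050/3850)²·(1 − 128/2050)·17.9²/128 = 0.665399
V̂(x̄_st) = 0.872938
SE(x̄_st) = √0.872938 = 0.934312

x̄_st ≈ 35.65, SE ≈ 0.934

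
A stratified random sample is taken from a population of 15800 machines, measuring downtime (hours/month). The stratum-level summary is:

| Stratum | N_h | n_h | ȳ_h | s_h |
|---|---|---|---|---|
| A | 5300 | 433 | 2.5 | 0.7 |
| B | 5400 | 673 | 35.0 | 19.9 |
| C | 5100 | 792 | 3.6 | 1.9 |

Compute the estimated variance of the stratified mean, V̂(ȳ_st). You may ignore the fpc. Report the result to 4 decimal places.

V̂(ȳ_st) = Σ W_h² s_h²/n_h, with W_h = N_h/N and N = 15800:
  stratum A: (5300/15800)²·0.7²/433 = 0.000127334
  stratum B: (5400/15800)²·19.9²/673 = 0.0687329
  stratum C: (5100/15800)²·1.9²/792 = 0.000474907
V̂(ȳ_st) = 0.0693351

V̂(ȳ_st) ≈ 0.0693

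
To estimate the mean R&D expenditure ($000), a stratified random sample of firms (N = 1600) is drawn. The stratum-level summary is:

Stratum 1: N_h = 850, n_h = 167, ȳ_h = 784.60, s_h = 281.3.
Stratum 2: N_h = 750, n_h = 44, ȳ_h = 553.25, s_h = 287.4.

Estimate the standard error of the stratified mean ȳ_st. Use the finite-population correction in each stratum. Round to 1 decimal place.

SE(ȳ_st) ≈ 22.3

V̂(ȳ_st) = Σ W_h² (1 − n_h/N_h) s_h²/n_h, with W_h = N_h/N and N = 1600:
  stratum 1: (850/1600)²·(1 − 167/850)·281.3²/167 = 107.454
  stratum 2: (750/1600)²·(1 − 44/750)·287.4²/44 = 388.282
V̂(ȳ_st) = 495.736
SE(ȳ_st) = √495.736 = 22.2651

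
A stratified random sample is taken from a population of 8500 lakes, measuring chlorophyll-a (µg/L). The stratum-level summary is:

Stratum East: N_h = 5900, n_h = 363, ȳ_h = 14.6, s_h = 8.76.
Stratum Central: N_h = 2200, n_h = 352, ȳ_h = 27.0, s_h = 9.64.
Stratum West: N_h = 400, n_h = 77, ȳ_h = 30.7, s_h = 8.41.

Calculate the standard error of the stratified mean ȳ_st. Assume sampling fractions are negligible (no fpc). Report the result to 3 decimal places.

SE(ȳ_st) ≈ 0.349

V̂(ȳ_st) = Σ W_h² s_h²/n_h, with W_h = N_h/N and N = 8500:
  stratum East: (5900/8500)²·8.76²/363 = 0.101852
  stratum Central: (2200/8500)²·9.64²/352 = 0.0176856
  stratum West: (400/8500)²·8.41²/77 = 0.00203415
V̂(ȳ_st) = 0.121571
SE(ȳ_st) = √0.121571 = 0.348671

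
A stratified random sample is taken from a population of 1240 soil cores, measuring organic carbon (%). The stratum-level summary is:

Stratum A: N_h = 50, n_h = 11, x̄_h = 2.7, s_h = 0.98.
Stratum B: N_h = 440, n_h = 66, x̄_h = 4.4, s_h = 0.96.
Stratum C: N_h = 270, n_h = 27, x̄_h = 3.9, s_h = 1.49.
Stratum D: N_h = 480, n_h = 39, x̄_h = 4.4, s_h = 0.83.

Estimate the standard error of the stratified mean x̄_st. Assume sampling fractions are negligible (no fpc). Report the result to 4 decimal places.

SE(x̄_st) ≈ 0.0919

V̂(x̄_st) = Σ W_h² s_h²/n_h, with W_h = N_h/N and N = 1240:
  stratum A: (50/1240)²·0.98²/11 = 0.000141957
  stratum B: (440/1240)²·0.96²/66 = 0.00175817
  stratum C: (270/1240)²·1.49²/27 = 0.00389846
  stratum D: (480/1240)²·0.83²/39 = 0.00264686
V̂(x̄_st) = 0.00844544
SE(x̄_st) = √0.00844544 = 0.0918991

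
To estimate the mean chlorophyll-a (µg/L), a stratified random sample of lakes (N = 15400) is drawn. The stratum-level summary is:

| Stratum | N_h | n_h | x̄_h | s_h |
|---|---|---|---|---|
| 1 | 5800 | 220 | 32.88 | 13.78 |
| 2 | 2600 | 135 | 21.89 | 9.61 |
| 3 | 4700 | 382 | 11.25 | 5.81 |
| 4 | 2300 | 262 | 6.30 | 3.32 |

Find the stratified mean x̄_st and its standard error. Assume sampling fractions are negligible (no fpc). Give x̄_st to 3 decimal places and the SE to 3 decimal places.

x̄_st ≈ 20.453, SE ≈ 0.389

x̄_st = Σ W_h x̄_h = (5800·32.88 + 2600·21.89 + 4700·11.25 + 2300·6.30)/15400 = 20.45344
V̂(x̄_st) = Σ W_h² s_h²/n_h, with W_h = N_h/N and N = 15400:
  stratum 1: (5800/15400)²·13.78²/220 = 0.122431
  stratum 2: (2600/15400)²·9.61²/135 = 0.0194993
  stratum 3: (4700/15400)²·5.81²/382 = 0.00823082
  stratum 4: (2300/15400)²·3.32²/262 = 0.000938402
V̂(x̄_st) = 0.151099
SE(x̄_st) = √0.151099 = 0.388715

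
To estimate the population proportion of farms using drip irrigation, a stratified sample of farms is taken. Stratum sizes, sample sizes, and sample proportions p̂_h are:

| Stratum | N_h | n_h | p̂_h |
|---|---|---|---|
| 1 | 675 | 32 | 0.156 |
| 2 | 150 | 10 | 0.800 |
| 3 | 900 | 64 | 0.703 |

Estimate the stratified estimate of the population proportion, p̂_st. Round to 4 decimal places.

p̂_st ≈ 0.4974

N = 1725; stratum weights W_h = N_h/N.
p̂_st = Σ W_h p̂_h = (675·0.156 + 150·0.800 + 900·0.703)/1725 = 0.49739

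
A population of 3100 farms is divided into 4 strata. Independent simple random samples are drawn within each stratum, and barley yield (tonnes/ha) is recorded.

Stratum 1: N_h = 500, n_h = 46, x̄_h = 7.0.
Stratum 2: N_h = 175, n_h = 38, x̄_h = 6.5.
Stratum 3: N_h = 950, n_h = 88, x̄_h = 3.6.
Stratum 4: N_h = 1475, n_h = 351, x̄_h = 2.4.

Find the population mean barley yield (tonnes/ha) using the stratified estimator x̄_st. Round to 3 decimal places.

x̄_st ≈ 3.741

N = Σ N_h = 3100. Stratum weights W_h = N_h/N.
x̄_st = (500·7.0 + 175·6.5 + 950·3.6 + 1475·2.4) / 3100 = 3.74113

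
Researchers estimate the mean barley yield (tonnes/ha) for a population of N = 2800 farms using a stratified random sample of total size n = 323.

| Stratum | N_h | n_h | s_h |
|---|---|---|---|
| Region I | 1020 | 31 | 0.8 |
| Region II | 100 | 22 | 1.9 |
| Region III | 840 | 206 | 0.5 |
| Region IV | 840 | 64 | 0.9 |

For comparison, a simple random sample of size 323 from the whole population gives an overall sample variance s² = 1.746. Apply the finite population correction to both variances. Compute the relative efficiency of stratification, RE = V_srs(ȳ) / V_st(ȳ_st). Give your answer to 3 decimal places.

V̂(ȳ_st) = Σ W_h² (1 − n_h/N_h) s_h²/n_h, with W_h = N_h/N and N = 2800:
  stratum Region I: (1020/2800)²·(1 − 31/1020)·0.8²/31 = 0.00265643
  stratum Region II: (100/2800)²·(1 − 22/100)·1.9²/22 = 0.000163254
  stratum Region III: (840/2800)²·(1 − 206/840)·0.5²/206 = 8.24376e-05
  stratum Region IV: (840/2800)²·(1 − 64/840)·0.9²/64 = 0.00105228
V_st = 0.0039544
V_srs = (1 − 323/2800)·1.746/323 = 0.004782
Relative efficiency = V_srs / V_st = 0.004782/0.0039544 = 1.2093

RE ≈ 1.209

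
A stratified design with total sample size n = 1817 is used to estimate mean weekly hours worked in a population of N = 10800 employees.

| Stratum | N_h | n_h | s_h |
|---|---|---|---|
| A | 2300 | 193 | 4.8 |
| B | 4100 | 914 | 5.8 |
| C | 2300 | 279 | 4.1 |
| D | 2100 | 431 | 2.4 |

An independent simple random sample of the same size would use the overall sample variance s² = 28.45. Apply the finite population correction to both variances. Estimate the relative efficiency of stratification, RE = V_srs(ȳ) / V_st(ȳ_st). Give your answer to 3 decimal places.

V̂(ȳ_st) = Σ W_h² (1 − n_h/N_h) s_h²/n_h, with W_h = N_h/N and N = 10800:
  stratum A: (2300/10800)²·(1 − 193/2300)·4.8²/193 = 0.00495987
  stratum B: (4100/10800)²·(1 − 914/4100)·5.8²/914 = 0.00412185
  stratum C: (2300/10800)²·(1 − 279/2300)·4.1²/279 = 0.0024011
  stratum D: (2100/10800)²·(1 − 431/2100)·2.4²/431 = 0.000401581
V_st = 0.0118844
V_srs = (1 − 1817/10800)·28.45/1817 = 0.0130234
Relative efficiency = V_srs / V_st = 0.0130234/0.0118844 = 1.0958

RE ≈ 1.096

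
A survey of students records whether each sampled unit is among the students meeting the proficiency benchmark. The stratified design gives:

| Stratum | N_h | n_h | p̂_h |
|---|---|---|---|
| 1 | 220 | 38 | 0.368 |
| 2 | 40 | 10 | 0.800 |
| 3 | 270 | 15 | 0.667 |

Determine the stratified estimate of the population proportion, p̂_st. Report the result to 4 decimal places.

N = 530; stratum weights W_h = N_h/N.
p̂_st = Σ W_h p̂_h = (220·0.368 + 40·0.800 + 270·0.667)/530 = 0.55292

p̂_st ≈ 0.5529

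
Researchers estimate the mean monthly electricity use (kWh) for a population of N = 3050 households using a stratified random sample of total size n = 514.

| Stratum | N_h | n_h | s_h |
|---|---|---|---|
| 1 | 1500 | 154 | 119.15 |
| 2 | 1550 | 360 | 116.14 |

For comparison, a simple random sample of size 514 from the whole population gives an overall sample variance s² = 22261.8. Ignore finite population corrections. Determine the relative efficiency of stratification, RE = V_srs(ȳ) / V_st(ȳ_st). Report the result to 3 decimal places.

RE ≈ 1.355

V̂(ȳ_st) = Σ W_h² s_h²/n_h, with W_h = N_h/N and N = 3050:
  stratum 1: (1500/3050)²·119.15²/154 = 22.2972
  stratum 2: (1550/3050)²·116.14²/360 = 9.67665
V_st = 31.9738
V_srs = s²/n = 22261.8/514 = 43.3109
Relative efficiency = V_srs / V_st = 43.3109/31.9738 = 1.3546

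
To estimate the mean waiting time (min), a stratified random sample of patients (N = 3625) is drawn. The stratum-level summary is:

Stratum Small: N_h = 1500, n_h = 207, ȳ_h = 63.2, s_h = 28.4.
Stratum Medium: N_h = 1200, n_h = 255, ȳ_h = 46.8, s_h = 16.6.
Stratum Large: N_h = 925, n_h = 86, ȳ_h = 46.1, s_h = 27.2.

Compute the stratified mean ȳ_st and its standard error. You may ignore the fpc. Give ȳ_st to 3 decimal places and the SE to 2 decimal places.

ȳ_st = Σ W_h ȳ_h = (1500·63.2 + 1200·46.8 + 925·46.1)/3625 = 53.40759
V̂(ȳ_st) = Σ W_h² s_h²/n_h, with W_h = N_h/N and N = 3625:
  stratum Small: (1500/3625)²·28.4²/207 = 0.667164
  stratum Medium: (1200/3625)²·16.6²/255 = 0.118419
  stratum Large: (925/3625)²·27.2²/86 = 0.560153
V̂(ȳ_st) = 1.34574
SE(ȳ_st) = √1.34574 = 1.16006

ȳ_st ≈ 53.408, SE ≈ 1.16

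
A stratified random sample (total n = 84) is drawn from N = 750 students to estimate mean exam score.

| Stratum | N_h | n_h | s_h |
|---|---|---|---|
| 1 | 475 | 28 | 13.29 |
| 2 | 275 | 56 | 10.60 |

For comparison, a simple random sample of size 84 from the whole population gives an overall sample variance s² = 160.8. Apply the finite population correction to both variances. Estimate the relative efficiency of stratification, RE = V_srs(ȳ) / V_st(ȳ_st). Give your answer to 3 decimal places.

V̂(ȳ_st) = Σ W_h² (1 − n_h/N_h) s_h²/n_h, with W_h = N_h/N and N = 750:
  stratum 1: (475/750)²·(1 − 28/475)·13.29²/28 = 2.38106
  stratum 2: (275/750)²·(1 − 56/275)·10.60²/56 = 0.214822
V_st = 2.59588
V_srs = (1 − 84/750)·160.8/84 = 1.69989
Relative efficiency = V_srs / V_st = 1.69989/2.59588 = 0.6548

RE ≈ 0.655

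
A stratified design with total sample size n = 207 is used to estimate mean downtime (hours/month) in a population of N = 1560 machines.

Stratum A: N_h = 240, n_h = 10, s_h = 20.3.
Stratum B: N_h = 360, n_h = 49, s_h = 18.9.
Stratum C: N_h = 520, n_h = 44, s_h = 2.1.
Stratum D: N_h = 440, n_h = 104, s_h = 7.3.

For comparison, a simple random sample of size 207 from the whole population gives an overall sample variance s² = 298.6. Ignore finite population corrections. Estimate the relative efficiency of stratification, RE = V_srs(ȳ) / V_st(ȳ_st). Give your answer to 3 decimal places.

RE ≈ 1.019

V̂(ȳ_st) = Σ W_h² s_h²/n_h, with W_h = N_h/N and N = 1560:
  stratum A: (240/1560)²·20.3²/10 = 0.975361
  stratum B: (360/1560)²·18.9²/49 = 0.388225
  stratum C: (520/1560)²·2.1²/44 = 0.0111364
  stratum D: (440/1560)²·7.3²/104 = 0.0407632
V_st = 1.41549
V_srs = s²/n = 298.6/207 = 1.44251
Relative efficiency = V_srs / V_st = 1.44251/1.41549 = 1.0191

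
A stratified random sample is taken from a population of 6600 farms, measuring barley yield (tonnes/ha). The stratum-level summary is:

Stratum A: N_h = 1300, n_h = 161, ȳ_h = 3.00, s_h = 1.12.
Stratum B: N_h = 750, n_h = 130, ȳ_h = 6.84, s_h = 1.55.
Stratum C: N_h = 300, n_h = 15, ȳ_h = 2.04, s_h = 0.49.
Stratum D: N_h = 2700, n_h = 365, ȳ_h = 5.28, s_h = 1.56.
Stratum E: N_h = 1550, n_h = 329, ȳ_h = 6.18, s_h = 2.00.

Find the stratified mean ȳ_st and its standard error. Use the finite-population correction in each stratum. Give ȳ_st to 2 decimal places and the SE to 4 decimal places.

ȳ_st ≈ 5.07, SE ≈ 0.0446

ȳ_st = Σ W_h ȳ_h = (1300·3.00 + 750·6.84 + 300·2.04 + 2700·5.28 + 1550·6.18)/6600 = 5.07227
V̂(ȳ_st) = Σ W_h² (1 − n_h/N_h) s_h²/n_h, with W_h = N_h/N and N = 6600:
  stratum A: (1300/6600)²·(1 − 161/1300)·1.12²/161 = 0.000264844
  stratum B: (750/6600)²·(1 − 130/750)·1.55²/130 = 0.000197281
  stratum C: (300/6600)²·(1 − 15/300)·0.49²/15 = 3.1418e-05
  stratum D: (2700/6600)²·(1 − 365/2700)·1.56²/365 = 0.000964982
  stratum E: (1550/6600)²·(1 − 329/1550)·2.00²/329 = 0.000528231
V̂(ȳ_st) = 0.00198675
SE(ȳ_st) = √0.00198675 = 0.044573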